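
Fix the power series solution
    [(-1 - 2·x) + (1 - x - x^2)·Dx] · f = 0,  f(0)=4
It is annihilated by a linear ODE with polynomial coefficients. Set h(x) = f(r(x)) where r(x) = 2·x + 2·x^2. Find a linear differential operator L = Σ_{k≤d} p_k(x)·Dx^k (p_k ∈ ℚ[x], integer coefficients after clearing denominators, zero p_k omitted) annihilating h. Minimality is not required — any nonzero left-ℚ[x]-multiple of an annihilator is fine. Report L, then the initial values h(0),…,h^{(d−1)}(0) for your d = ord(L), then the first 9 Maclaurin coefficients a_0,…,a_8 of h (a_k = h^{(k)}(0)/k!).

L = (2 + 12·x + 24·x^2 + 16·x^3) + (-1 + 2·x + 6·x^2 + 8·x^3 + 4·x^4)·Dx  (order 1).
h: a_k = 4, 8, 40, 160, 640, 2592, 10464, 42240, 170560, …
ICs: h(0) = 4.

f: a_k = 4, 4, 8, 12, 20, 32, 52, 84, 136, …
Change of var in L_f (x↦r) gives L₀.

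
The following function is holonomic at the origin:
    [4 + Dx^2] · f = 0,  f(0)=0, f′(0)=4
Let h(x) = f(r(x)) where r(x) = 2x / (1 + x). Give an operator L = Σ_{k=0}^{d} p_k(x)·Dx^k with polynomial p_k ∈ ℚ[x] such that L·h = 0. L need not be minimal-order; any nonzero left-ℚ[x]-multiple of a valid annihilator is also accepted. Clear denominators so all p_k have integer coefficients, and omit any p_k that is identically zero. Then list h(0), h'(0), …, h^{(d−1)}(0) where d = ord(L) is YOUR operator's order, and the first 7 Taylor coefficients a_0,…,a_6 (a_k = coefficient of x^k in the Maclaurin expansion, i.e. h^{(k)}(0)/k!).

L = 16 + (2 + 6·x + 6·x^2 + 2·x^3)·Dx + (1 + 4·x + 6·x^2 + 4·x^3 + x^4)·Dx^2  (order 2).
h: a_k = 0, 8, -8, -40/3, 56, -1544/15, 120, …
ICs: h(0) = 0, h′(0) = 8.

f: a_k = 0, 4, 0, -8/3, 0, 8/15, 0, …
Substitute x→r, Dx→(1/r')Dx; clear ⇒ L₀.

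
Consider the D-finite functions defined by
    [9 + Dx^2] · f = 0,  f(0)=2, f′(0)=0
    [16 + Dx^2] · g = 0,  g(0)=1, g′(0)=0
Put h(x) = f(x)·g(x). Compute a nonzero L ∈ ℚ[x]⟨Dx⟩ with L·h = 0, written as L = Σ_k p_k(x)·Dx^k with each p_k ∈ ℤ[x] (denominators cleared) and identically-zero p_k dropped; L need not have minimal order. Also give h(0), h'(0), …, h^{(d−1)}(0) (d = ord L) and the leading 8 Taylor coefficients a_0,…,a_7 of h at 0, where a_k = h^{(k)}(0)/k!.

f: a_k = 2, 0, -9, 0, 27/4, 0, -81/40, 0, …
g: a_k = 1, 0, -8, 0, 32/3, 0, -256/45, 0, …
f·g: L₀ = L_f ⊗_s L_g, ord ≤ 2·2.
L = 49 + 50·Dx^2 + Dx^4  (order 4).
h: a_k = 2, 0, -25, 0, 1201/12, 0, -11765/72, 0, …
ICs: h(0) = 2, h′(0) = 0, h′′(0) = -50, h′′′(0) = 0.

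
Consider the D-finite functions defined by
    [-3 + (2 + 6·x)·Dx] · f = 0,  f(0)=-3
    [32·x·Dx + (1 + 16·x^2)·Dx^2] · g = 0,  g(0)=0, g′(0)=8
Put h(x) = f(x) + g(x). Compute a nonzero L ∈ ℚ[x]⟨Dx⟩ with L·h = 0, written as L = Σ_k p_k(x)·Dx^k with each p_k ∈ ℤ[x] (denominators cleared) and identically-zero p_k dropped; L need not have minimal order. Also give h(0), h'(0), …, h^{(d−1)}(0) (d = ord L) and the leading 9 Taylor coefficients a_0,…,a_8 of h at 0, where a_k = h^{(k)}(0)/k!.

f: a_k = -3, -9/2, 27/8, -81/16, 1215/128, -5103/256, 45927/1024, -216513/2048, 8444007/32768, …
g: a_k = 0, 8, 0, -128/3, 0, 2048/5, 0, -32768/7, 0, …
L₀ := lclm(L_f,L_g); ord L₀ ≤ 1+2.
L = (-192 - 1440·x + 9216·x^2 + 13824·x^3)·Dx + (-155 - 768·x + 4128·x^2 + 36864·x^3 + 48384·x^4)·Dx^2 + (-6 + 110·x + 576·x^2 + 2624·x^3 + 10752·x^4 + 13824·x^5)·Dx^3  (order 3).
h: a_k = -3, 7/2, 27/8, -2291/48, 1215/128, 498773/1280, 45927/1024, -68624455/14336, 8444007/32768, …
ICs: h(0) = -3, h′(0) = 7/2, h′′(0) = 27/4.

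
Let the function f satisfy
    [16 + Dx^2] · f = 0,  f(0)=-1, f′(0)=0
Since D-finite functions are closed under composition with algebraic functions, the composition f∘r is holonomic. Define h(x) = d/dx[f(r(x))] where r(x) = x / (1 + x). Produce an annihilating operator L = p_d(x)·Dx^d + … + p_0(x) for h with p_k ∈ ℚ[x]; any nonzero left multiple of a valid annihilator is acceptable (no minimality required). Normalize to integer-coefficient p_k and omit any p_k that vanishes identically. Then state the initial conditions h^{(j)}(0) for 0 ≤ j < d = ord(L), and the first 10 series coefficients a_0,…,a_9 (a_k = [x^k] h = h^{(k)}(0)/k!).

f: a_k = -1, 0, 8, 0, -32/3, 0, 256/45, 0, -512/315, 0, …
f∘r: x↦r, Dx↦Dx/r' in L_f ⇒ L₀.
h=h₀': d/dx-closure on L₀ ⇒ L.
L = (22 + 12·x + 6·x^2) + (6 + 18·x + 18·x^2 + 6·x^3)·Dx + (1 + 4·x + 6·x^2 + 4·x^3 + x^4)·Dx^2  (order 2).
h: a_k = 0, 16, -48, 160/3, 160/3, -5488/15, 4592/5, -100544/63, 71744/35, -4689808/2835, …
ICs: h(0) = 0, h′(0) = 16.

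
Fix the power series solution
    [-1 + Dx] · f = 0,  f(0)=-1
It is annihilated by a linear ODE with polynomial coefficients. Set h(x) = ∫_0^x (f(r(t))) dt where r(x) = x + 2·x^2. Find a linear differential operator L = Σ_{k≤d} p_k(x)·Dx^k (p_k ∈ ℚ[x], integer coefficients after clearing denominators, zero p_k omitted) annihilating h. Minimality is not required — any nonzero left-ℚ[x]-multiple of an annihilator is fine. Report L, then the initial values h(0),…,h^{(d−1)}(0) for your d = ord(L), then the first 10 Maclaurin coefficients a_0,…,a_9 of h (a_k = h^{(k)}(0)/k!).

f: a_k = -1, -1, -1/2, -1/6, -1/24, -1/120, -1/720, -1/5040, -1/40320, -1/362880, …
Change of var in L_f (x↦r) gives L₀.
∫: right-multiply L₀ by Dx.
L = (-1 - 4·x)·Dx + Dx^2  (order 2).
h: a_k = 0, -1, -1/2, -5/6, -13/24, -73/120, -281/720, -1741/5040, -1697/8064, -57233/362880, …
ICs: h(0) = 0, h′(0) = -1.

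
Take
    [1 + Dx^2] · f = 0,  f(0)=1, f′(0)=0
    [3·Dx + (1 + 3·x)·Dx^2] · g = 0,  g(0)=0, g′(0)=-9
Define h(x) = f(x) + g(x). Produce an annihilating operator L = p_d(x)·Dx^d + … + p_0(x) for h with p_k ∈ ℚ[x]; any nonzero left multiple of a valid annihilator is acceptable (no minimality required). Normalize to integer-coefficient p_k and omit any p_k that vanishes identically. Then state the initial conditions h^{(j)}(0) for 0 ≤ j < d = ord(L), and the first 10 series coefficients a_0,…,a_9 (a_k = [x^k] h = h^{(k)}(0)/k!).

L = (165 + 18·x + 27·x^2)·Dx + (19 + 63·x + 27·x^2 + 27·x^3)·Dx^2 + (165 + 18·x + 27·x^2)·Dx^3 + (19 + 63·x + 27·x^2 + 27·x^3)·Dx^4  (order 4).
h: a_k = 1, -9, 13, -27, 1459/24, -729/5, 262439/720, -6561/7, 99202321/40320, -6561, …
ICs: h(0) = 1, h′(0) = -9, h′′(0) = 26, h′′′(0) = -162.

f: a_k = 1, 0, -1/2, 0, 1/24, 0, -1/720, 0, 1/40320, 0, …
g: a_k = 0, -9, 27/2, -27, 243/4, -729/5, 729/2, -6561/7, 19683/8, -6561, …
Sum ⇒ L₀ = lclm(L_f,L_g) in ℚ(x)⟨Dx⟩.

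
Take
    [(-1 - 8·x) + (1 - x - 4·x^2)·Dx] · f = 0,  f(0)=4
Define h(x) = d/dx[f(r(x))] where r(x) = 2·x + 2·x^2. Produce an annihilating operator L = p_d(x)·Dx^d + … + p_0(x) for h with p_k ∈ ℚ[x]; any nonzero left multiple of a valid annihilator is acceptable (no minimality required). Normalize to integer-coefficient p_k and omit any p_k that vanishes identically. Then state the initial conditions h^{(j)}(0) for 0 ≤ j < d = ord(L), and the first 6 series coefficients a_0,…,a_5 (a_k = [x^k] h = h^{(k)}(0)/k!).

L = (22 + 204·x + 1260·x^2 + 4672·x^3 + 8736·x^4 + 7680·x^5 + 2560·x^6) + (-1 - 16·x + 6·x^2 + 420·x^3 + 1520·x^4 + 2400·x^5 + 1792·x^6 + 512·x^7)·Dx  (order 1).
h: a_k = 8, 176, 1344, 11200, 83040, 596160, …
ICs: h(0) = 8.

f: a_k = 4, 4, 20, 36, 116, 260, …
L₀ from L_f via x↦r, Dx↦r'^{-1}Dx.
h₀' ⇒ L via d/dx closure of L₀.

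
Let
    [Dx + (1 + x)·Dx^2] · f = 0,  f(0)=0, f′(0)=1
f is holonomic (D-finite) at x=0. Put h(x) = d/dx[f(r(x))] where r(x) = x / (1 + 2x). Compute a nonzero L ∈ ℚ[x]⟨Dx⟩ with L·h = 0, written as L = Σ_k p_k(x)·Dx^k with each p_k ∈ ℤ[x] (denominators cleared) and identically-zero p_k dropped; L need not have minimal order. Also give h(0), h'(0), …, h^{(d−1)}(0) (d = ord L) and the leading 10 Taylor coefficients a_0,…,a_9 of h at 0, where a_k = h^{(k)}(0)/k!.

f: a_k = 0, 1, -1/2, 1/3, -1/4, 1/5, -1/6, 1/7, -1/8, 1/9, …
L₀ from L_f via x↦r, Dx↦r'^{-1}Dx.
h₀' ⇒ L via d/dx closure of L₀.
L = (5 + 12·x) + (1 + 5·x + 6·x^2)·Dx  (order 1).
h: a_k = 1, -5, 19, -65, 211, -665, 2059, -6305, 19171, -58025, …
ICs: h(0) = 1.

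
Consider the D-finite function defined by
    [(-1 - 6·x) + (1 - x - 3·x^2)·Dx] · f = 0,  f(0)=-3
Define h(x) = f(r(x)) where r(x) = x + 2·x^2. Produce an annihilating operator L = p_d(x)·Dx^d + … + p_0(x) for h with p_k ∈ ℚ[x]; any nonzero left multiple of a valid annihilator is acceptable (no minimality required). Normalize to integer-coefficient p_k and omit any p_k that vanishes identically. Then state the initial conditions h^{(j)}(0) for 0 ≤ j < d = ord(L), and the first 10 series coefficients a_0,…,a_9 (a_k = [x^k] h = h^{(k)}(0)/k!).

L = (1 + 10·x + 36·x^2 + 48·x^3) + (-1 + x + 5·x^2 + 12·x^3 + 12·x^4)·Dx  (order 1).
h: a_k = -3, -3, -18, -69, -231, -828, -3027, -10767, -38610, -138705, …
ICs: h(0) = -3.

f: a_k = -3, -3, -12, -21, -57, -120, -291, -651, -1524, -3477, …
h₀=f(r): pull back L_f along r ⇒ L₀.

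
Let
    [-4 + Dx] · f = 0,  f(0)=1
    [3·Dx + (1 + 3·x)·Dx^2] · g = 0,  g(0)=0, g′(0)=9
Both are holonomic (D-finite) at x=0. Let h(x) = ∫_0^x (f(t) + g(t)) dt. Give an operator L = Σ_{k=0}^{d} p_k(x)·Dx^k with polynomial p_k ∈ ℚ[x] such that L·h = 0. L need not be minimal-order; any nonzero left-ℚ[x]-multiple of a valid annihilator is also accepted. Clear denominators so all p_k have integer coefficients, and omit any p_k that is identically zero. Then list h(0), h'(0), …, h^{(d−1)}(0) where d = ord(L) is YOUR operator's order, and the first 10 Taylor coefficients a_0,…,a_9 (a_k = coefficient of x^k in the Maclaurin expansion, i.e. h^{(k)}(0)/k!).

L = (-120 - 144·x)·Dx^2 + (2 - 96·x - 144·x^2)·Dx^3 + (7 + 33·x + 36·x^2)·Dx^4  (order 4).
h: a_k = 0, 1, 13/2, -11/6, 113/12, -601/60, 463/18, -32293/630, 296269/2520, -6196049/22680, …
ICs: h(0) = 0, h′(0) = 1, h′′(0) = 13, h′′′(0) = -11.

f: a_k = 1, 4, 8, 32/3, 32/3, 128/15, 256/45, 1024/315, 512/315, 2048/2835, …
g: a_k = 0, 9, -27/2, 27, -243/4, 729/5, -729/2, 6561/7, -19683/8, 6561, …
h₀=f+g: left-lcm gives L₀, ord ≤ 3.
Integrate: L := L₀·Dx.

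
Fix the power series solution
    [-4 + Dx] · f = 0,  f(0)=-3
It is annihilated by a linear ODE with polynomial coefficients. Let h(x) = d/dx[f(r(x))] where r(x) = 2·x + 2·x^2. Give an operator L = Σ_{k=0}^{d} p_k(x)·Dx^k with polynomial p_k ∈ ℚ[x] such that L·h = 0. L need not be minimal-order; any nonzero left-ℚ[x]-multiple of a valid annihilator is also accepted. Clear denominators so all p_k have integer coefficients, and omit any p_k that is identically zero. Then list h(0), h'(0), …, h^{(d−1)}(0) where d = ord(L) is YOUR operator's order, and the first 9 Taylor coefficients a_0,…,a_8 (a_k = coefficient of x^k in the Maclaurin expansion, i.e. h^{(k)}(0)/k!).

f: a_k = -3, -12, -24, -32, -32, -128/5, -256/15, -1024/105, -512/105, …
f∘r: x↦r, Dx↦Dx/r' in L_f ⇒ L₀.
h₀' ⇒ L via d/dx closure of L₀.
L = (10 + 32·x + 32·x^2) + (-1 - 2·x)·Dx  (order 1).
h: a_k = -24, -240, -1344, -5504, -18176, -255488/5, -378880/3, -29462528/105, -59772928/105, …
ICs: h(0) = -24.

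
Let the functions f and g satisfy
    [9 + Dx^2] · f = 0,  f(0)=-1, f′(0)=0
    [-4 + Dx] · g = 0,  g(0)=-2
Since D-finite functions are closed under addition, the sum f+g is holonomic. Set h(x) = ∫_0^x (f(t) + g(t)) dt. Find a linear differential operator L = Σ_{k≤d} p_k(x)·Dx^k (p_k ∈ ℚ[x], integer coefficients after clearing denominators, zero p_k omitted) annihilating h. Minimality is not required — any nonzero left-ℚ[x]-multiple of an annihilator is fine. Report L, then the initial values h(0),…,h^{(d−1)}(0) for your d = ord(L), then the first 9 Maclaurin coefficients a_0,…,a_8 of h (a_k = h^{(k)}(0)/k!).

f: a_k = -1, 0, 9/2, 0, -27/8, 0, 81/80, 0, -729/4480, …
g: a_k = -2, -8, -16, -64/3, -64/3, -256/15, -512/45, -2048/315, -1024/315, …
Sum ⇒ L₀ = lclm(L_f,L_g) in ℚ(x)⟨Dx⟩.
Integrate: L := L₀·Dx.
L = -36·Dx + 9·Dx^2 - 4·Dx^3 + Dx^4  (order 4).
h: a_k = 0, -3, -4, -23/6, -16/3, -593/120, -128/45, -7463/5040, -256/315, …
ICs: h(0) = 0, h′(0) = -3, h′′(0) = -8, h′′′(0) = -23.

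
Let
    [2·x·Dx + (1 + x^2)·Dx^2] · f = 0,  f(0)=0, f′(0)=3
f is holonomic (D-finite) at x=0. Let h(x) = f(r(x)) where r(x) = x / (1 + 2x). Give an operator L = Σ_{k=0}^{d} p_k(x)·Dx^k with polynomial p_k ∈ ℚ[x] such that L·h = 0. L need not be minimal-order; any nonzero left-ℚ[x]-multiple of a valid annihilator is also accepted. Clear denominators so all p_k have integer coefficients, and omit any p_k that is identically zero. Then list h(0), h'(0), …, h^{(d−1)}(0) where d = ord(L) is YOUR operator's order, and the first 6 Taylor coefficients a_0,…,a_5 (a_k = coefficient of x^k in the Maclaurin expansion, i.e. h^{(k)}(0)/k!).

L = (4 + 10·x)·Dx + (1 + 4·x + 5·x^2)·Dx^2  (order 2).
h: a_k = 0, 3, -6, 11, -18, 123/5, …
ICs: h(0) = 0, h′(0) = 3.

f: a_k = 0, 3, 0, -1, 0, 3/5, …
h₀=f(r): pull back L_f along r ⇒ L₀.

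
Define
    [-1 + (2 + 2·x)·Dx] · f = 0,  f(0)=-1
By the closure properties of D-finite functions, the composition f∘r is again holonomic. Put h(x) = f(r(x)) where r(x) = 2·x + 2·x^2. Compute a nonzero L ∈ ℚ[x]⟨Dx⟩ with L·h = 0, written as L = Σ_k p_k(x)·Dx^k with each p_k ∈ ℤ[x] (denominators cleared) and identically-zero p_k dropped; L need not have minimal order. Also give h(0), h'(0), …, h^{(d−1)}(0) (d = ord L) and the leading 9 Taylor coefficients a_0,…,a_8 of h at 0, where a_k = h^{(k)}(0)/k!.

f: a_k = -1, -1/2, 1/8, -1/16, 5/128, -7/256, 21/1024, -33/2048, 429/32768, …
f∘r: x↦r, Dx↦Dx/r' in L_f ⇒ L₀.
L = (-1 - 2·x) + (1 + 2·x + 2·x^2)·Dx  (order 1).
h: a_k = -1, -1, -1/2, 1/2, -3/8, 1/8, 3/16, -7/16, 61/128, …
ICs: h(0) = -1.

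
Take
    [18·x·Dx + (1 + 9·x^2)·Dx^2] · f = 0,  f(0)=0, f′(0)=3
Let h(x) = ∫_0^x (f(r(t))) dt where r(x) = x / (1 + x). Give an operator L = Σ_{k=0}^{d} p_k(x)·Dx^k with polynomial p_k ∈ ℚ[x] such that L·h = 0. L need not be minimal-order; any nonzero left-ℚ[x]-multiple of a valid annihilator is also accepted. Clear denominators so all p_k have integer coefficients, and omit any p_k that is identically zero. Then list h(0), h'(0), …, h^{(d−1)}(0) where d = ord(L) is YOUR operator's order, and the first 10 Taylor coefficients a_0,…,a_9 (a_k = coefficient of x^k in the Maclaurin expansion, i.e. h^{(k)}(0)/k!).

L = (2 + 20·x)·Dx^2 + (1 + 2·x + 10·x^2)·Dx^3  (order 3).
h: a_k = 0, 0, 3/2, -1, -3/2, 24/5, -2/5, -156/7, 249/7, 224/3, …
ICs: h(0) = 0, h′(0) = 0, h′′(0) = 3.

f: a_k = 0, 3, 0, -9, 0, 243/5, 0, -2187/7, 0, 2187, …
L₀ from L_f via x↦r, Dx↦r'^{-1}Dx.
h=∫h₀ ⇒ L = L₀·Dx.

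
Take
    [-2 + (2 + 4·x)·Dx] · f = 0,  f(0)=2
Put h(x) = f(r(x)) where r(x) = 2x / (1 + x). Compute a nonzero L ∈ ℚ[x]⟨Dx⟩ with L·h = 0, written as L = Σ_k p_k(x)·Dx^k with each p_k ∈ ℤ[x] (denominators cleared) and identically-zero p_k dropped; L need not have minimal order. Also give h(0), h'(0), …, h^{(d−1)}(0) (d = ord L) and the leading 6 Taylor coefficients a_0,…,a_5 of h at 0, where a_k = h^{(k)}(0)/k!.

f: a_k = 2, 2, -1, 1, -5/4, 7/4, …
L₀ from L_f via x↦r, Dx↦r'^{-1}Dx.
L = -2 + (1 + 6·x + 5·x^2)·Dx  (order 1).
h: a_k = 2, 4, -8, 20, -60, 204, …
ICs: h(0) = 2.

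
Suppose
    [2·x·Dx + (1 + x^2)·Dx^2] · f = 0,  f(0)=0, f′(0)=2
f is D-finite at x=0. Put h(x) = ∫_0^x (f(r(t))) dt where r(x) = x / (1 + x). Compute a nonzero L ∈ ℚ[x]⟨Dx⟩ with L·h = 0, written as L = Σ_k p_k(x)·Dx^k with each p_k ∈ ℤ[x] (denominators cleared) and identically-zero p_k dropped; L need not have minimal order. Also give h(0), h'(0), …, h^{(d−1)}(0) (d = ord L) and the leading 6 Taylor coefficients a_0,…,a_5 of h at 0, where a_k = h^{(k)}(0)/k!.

L = (2 + 4·x)·Dx^2 + (1 + 2·x + 2·x^2)·Dx^3  (order 3).
h: a_k = 0, 0, 1, -2/3, 1/3, 0, …
ICs: h(0) = 0, h′(0) = 0, h′′(0) = 2.

f: a_k = 0, 2, 0, -2/3, 0, 2/5, …
Substitute x→r, Dx→(1/r')Dx; clear ⇒ L₀.
∫: right-multiply L₀ by Dx.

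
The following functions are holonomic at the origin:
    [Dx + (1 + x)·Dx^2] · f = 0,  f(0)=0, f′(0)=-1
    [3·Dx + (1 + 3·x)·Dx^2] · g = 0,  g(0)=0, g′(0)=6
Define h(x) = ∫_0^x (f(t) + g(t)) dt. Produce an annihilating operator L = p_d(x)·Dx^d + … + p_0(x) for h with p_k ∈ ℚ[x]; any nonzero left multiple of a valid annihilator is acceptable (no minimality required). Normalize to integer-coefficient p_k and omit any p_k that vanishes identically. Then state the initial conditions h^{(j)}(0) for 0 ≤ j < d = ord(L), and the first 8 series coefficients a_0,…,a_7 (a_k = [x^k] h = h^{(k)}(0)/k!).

f: a_k = 0, -1, 1/2, -1/3, 1/4, -1/5, 1/6, -1/7, …
g: a_k = 0, 6, -9, 18, -81/2, 486/5, -243, 4374/7, …
f+g: L₀ = lclm(L_f,L_g), ord ≤ 2+2.
∫: right-multiply L₀ by Dx.
L = 6·Dx^2 + (8 + 12·x)·Dx^3 + (1 + 4·x + 3·x^2)·Dx^4  (order 4).
h: a_k = 0, 0, 5/2, -17/6, 53/12, -161/20, 97/6, -1457/42, …
ICs: h(0) = 0, h′(0) = 0, h′′(0) = 5, h′′′(0) = -17.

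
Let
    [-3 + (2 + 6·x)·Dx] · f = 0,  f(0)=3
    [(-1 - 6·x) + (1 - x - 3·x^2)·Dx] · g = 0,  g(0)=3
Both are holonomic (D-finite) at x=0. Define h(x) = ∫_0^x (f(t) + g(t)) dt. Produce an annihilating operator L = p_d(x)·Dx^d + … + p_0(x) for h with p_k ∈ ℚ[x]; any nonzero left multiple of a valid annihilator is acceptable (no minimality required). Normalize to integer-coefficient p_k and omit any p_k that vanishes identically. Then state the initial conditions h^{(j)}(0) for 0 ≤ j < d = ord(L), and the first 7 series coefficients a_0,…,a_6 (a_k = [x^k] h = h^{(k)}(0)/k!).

f: a_k = 3, 9/2, -27/8, 81/16, -1215/128, 5103/256, -45927/1024, …
g: a_k = 3, 3, 12, 21, 57, 120, 291, …
Sum ⇒ L₀ = lclm(L_f,L_g) in ℚ(x)⟨Dx⟩.
Integrate: L := L₀·Dx.
L = (57 + 297·x + 567·x^2 + 810·x^3)·Dx + (-41 - 246·x - 891·x^2 - 1998·x^3 - 2025·x^4)·Dx^2 + (-2 + 38·x + 186·x^2 - 54·x^3 - 918·x^4 - 810·x^5)·Dx^3  (order 3).
h: a_k = 0, 6, 15/4, 23/8, 417/64, 6081/640, 11941/512, …
ICs: h(0) = 0, h′(0) = 6, h′′(0) = 15/2.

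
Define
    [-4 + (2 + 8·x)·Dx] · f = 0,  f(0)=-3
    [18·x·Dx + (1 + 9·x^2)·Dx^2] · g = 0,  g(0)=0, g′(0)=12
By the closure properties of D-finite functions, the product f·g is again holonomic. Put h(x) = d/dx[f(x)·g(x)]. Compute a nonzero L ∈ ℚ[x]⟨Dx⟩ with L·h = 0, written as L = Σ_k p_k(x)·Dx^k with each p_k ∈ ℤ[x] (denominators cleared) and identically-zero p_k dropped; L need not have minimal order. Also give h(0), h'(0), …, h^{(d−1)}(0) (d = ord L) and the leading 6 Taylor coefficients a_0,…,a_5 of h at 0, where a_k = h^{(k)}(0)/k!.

f: a_k = -3, -6, 6, -12, 30, -84, …
g: a_k = 0, 12, 0, -36, 0, 972/5, …
f·g: L₀ = L_f ⊗_s L_g, ord ≤ 1·2.
h₀' ⇒ L via d/dx closure of L₀.
L = (2 + 120·x + 150·x^2 - 648·x^3 - 324·x^4) + (7 + 70·x + 279·x^2 - 42·x^3 - 2268·x^4 - 1296·x^5)·Dx + (1 + 5·x - 2·x^2 - 27·x^3 - 147·x^4 - 648·x^5 - 432·x^6)·Dx^2  (order 2).
h: a_k = -36, -144, 540, 288, -2196, -52272/5, …
ICs: h(0) = -36, h′(0) = -144.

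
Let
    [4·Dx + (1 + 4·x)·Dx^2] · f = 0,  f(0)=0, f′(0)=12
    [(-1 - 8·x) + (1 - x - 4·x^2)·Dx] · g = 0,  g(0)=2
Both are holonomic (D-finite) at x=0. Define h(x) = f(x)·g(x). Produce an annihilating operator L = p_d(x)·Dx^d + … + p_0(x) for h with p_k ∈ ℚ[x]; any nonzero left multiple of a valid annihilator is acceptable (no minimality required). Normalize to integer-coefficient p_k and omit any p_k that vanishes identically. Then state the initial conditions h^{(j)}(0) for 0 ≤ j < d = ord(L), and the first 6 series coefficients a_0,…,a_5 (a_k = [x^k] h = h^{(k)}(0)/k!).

f: a_k = 0, 12, -24, 64, -192, 3072/5, …
g: a_k = 2, 2, 10, 18, 58, 130, …
f·g: L₀ = L_f ⊗_s L_g, ord ≤ 2·1.
L = (12 + 64·x) + (-2 + 28·x + 80·x^2)·Dx + (-1 - 3·x + 8·x^2 + 16·x^3)·Dx^2  (order 2).
h: a_k = 0, 24, -24, 200, -280, 8744/5, …
ICs: h(0) = 0, h′(0) = 24.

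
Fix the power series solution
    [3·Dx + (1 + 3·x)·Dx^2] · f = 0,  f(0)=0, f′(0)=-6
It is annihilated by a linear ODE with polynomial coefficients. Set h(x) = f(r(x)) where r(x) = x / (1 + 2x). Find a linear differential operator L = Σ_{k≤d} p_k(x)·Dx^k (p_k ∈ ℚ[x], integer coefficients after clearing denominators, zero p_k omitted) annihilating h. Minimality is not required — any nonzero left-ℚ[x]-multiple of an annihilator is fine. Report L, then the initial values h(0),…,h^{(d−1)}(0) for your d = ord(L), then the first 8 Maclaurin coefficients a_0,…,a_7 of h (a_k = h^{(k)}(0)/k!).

f: a_k = 0, -6, 9, -18, 81/2, -486/5, 243, -4374/7, …
Substitute x→r, Dx→(1/r')Dx; clear ⇒ L₀.
L = (7 + 20·x)·Dx + (1 + 7·x + 10·x^2)·Dx^2  (order 2).
h: a_k = 0, -6, 21, -78, 609/2, -6186/5, 5187, -155994/7, …
ICs: h(0) = 0, h′(0) = -6.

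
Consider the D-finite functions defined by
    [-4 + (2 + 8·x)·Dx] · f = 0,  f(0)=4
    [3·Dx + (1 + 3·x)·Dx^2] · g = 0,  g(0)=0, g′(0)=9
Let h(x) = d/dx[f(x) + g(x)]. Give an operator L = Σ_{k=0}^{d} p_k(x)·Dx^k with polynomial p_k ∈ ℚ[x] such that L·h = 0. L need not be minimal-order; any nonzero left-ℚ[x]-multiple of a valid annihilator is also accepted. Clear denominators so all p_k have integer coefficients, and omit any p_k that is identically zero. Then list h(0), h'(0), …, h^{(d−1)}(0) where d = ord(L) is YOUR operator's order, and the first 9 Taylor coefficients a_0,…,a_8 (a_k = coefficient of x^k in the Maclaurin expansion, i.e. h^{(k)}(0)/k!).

L = 36·x + (6 + 72·x + 180·x^2)·Dx + (1 + 13·x + 54·x^2 + 72·x^3)·Dx^2  (order 2).
h: a_k = 17, -43, 129, -403, 1289, -4203, 13953, -47139, 162009, …
ICs: h(0) = 17, h′(0) = -43.

f: a_k = 4, 8, -8, 16, -40, 112, -336, 1056, -3432, …
g: a_k = 0, 9, -27/2, 27, -243/4, 729/5, -729/2, 6561/7, -19683/8, …
L₀ := lclm(L_f,L_g); ord L₀ ≤ 1+2.
h=h₀': d/dx-closure on L₀ ⇒ L.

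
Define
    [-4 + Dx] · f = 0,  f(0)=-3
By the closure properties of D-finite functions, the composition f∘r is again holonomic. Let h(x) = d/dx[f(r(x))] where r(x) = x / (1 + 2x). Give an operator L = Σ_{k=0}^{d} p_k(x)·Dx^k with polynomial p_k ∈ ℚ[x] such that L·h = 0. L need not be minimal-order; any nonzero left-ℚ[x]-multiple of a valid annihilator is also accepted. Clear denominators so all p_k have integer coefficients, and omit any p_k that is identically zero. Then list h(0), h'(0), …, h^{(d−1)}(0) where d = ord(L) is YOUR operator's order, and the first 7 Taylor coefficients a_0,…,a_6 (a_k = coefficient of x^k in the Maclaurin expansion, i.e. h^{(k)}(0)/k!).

f: a_k = -3, -12, -24, -32, -32, -128/5, -256/15, …
h₀=f(r): pull back L_f along r ⇒ L₀.
Differentiate: ansatz ord ≤ ord L₀ ⇒ L.
L = -8·x + (-1 - 4·x - 4·x^2)·Dx  (order 1).
h: a_k = -12, 0, 48, -128, 192, -512/5, -1280/3, …
ICs: h(0) = -12.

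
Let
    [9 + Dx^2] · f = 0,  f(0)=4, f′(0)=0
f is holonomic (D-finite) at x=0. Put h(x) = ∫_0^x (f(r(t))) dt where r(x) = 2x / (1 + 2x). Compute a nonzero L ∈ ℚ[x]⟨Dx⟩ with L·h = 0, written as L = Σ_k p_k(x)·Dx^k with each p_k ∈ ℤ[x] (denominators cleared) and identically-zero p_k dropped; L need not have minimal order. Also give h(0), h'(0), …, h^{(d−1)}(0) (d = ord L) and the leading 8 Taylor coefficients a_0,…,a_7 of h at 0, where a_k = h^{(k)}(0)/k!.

L = 36·Dx + (4 + 24·x + 48·x^2 + 32·x^3)·Dx^2 + (1 + 8·x + 24·x^2 + 32·x^3 + 16·x^4)·Dx^3  (order 3).
h: a_k = 0, 4, 0, -24, 72, -648/5, 96, 1872/5, …
ICs: h(0) = 0, h′(0) = 4, h′′(0) = 0.

f: a_k = 4, 0, -18, 0, 27/2, 0, -81/20, 0, …
Change of var in L_f (x↦r) gives L₀.
h=∫₀ˣh₀: take L = L₀·Dx.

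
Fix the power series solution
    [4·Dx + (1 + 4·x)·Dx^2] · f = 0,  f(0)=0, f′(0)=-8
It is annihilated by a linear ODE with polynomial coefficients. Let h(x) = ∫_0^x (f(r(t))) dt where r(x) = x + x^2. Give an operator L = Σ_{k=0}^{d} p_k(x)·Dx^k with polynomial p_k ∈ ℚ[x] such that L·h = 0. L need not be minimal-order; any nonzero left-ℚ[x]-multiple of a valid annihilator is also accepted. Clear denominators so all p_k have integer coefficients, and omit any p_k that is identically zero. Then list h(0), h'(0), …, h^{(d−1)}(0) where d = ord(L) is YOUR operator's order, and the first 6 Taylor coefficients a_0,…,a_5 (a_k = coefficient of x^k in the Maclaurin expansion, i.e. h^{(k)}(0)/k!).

L = 2·Dx^2 + (1 + 2·x)·Dx^3  (order 3).
h: a_k = 0, 0, -4, 8/3, -8/3, 16/5, …
ICs: h(0) = 0, h′(0) = 0, h′′(0) = -8.

f: a_k = 0, -8, 16, -128/3, 128, -2048/5, …
L₀ from L_f via x↦r, Dx↦r'^{-1}Dx.
∫: right-multiply L₀ by Dx.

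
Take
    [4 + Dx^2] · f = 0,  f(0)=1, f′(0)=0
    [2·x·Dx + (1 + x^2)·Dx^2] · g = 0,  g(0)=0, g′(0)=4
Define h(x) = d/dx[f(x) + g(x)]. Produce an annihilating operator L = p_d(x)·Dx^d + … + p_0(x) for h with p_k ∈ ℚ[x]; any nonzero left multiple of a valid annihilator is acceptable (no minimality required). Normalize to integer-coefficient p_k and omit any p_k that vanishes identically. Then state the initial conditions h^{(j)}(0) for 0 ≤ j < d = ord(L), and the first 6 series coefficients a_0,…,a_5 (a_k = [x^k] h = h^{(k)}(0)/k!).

f: a_k = 1, 0, -2, 0, 2/3, 0, …
g: a_k = 0, 4, 0, -4/3, 0, 4/5, …
Sum ⇒ L₀ = lclm(L_f,L_g) in ℚ(x)⟨Dx⟩.
Differentiate: ansatz ord ≤ ord L₀ ⇒ L.
L = (-32·x + 80·x^3 + 16·x^5) + (4 + 32·x^2 + 36·x^4 + 8·x^6)·Dx + (-8·x + 20·x^3 + 4·x^5)·Dx^2 + (1 + 8·x^2 + 9·x^4 + 2·x^6)·Dx^3  (order 3).
h: a_k = 4, -4, -4, 8/3, 4, -8/15, …
ICs: h(0) = 4, h′(0) = -4, h′′(0) = -8.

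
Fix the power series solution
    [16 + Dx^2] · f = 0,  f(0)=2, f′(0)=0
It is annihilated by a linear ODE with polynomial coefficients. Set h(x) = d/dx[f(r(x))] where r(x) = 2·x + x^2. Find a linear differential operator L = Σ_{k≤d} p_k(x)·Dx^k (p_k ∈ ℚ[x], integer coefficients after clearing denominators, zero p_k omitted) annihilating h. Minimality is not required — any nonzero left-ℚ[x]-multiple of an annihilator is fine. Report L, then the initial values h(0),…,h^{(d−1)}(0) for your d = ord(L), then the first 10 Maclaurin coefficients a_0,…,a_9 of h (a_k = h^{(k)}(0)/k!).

L = (67 + 256·x + 384·x^2 + 256·x^3 + 64·x^4) + (-3 - 3·x)·Dx + (1 + 2·x + x^2)·Dx^2  (order 2).
h: a_k = 0, -128, -192, 3904/3, 10240/3, -19456/15, -211456/15, -4730368/315, 475136/35, 129019904/2835, …
ICs: h(0) = 0, h′(0) = -128.

f: a_k = 2, 0, -16, 0, 64/3, 0, -512/45, 0, 1024/315, 0, …
Change of var in L_f (x↦r) gives L₀.
h=h₀': d/dx-closure on L₀ ⇒ L.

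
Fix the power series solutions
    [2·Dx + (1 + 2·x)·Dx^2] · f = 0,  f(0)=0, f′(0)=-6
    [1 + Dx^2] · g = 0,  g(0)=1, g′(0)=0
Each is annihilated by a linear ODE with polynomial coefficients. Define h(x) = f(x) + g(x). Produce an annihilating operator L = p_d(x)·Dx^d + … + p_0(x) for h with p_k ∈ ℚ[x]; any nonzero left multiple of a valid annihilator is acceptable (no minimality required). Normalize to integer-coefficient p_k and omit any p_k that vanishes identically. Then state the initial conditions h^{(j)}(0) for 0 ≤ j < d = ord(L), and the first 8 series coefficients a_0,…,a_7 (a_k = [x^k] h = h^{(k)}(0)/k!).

f: a_k = 0, -6, 6, -8, 12, -96/5, 32, -384/7, …
g: a_k = 1, 0, -1/2, 0, 1/24, 0, -1/720, 0, …
f+g: L₀ = lclm(L_f,L_g), ord ≤ 2+2.
L = (50 + 8·x + 8·x^2)·Dx + (9 + 22·x + 12·x^2 + 8·x^3)·Dx^2 + (50 + 8·x + 8·x^2)·Dx^3 + (9 + 22·x + 12·x^2 + 8·x^3)·Dx^4  (order 4).
h: a_k = 1, -6, 11/2, -8, 289/24, -96/5, 23039/720, -384/7, …
ICs: h(0) = 1, h′(0) = -6, h′′(0) = 11, h′′′(0) = -48.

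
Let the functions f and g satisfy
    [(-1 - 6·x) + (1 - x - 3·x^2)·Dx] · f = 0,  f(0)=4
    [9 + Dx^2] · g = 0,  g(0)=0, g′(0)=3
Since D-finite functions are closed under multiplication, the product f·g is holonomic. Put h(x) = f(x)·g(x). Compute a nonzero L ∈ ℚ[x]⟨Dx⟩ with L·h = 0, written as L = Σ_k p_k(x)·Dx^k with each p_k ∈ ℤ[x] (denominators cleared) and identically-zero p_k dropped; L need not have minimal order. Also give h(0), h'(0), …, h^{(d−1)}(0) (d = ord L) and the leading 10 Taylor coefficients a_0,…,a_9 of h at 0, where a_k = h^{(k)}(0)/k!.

L = (-3 + 9·x + 27·x^2) + (2 + 12·x)·Dx + (-1 + x + 3·x^2)·Dx^2  (order 2).
h: a_k = 0, 12, 12, 30, 66, 1641/10, 3621/10, 119373/140, 54291/28, 1007367/224, …
ICs: h(0) = 0, h′(0) = 12.

f: a_k = 4, 4, 16, 28, 76, 160, 388, 868, 2032, 4636, …
g: a_k = 0, 3, 0, -9/2, 0, 81/40, 0, -243/560, 0, 243/4480, …
h₀=f·g: eliminate ⇒ L₀, order ≤ 1·2.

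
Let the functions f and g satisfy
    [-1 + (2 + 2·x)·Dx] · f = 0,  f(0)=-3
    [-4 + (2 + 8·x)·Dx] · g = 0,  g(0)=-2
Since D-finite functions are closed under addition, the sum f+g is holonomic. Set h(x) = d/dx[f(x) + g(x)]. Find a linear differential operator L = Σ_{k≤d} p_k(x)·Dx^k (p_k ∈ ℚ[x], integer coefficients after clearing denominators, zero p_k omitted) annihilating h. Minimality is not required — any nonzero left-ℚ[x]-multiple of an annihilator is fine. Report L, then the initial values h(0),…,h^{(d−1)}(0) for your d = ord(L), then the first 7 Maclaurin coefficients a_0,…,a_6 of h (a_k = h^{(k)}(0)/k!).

L = -6 + (-15 - 24·x)·Dx + (-2 - 10·x - 8·x^2)·Dx^2  (order 2).
h: a_k = -11/2, 35/4, -393/16, 2575/32, -71785/256, 516285/512, -7570101/2048, …
ICs: h(0) = -11/2, h′(0) = 35/4.

f: a_k = -3, -3/2, 3/8, -3/16, 15/128, -21/256, 63/1024, …
g: a_k = -2, -4, 4, -8, 20, -56, 168, …
f+g: L₀ = lclm(L_f,L_g), ord ≤ 1+1.
h=h₀': d/dx-closure on L₀ ⇒ L.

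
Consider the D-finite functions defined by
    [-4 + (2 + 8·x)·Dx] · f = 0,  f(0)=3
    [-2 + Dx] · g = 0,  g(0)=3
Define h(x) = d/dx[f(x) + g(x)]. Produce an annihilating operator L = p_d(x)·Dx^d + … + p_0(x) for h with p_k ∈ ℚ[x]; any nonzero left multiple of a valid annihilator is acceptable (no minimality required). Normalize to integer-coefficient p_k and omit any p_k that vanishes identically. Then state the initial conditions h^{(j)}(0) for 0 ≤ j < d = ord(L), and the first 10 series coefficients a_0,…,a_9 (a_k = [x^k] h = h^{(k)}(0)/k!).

L = (-8 - 8·x) + (2 - 8·x - 16·x^2)·Dx + (1 + 6·x + 8·x^2)·Dx^2  (order 2).
h: a_k = 12, 0, 48, -112, 424, -7552/5, 83168/15, -2162144/105, 8108104/105, -275675392/945, …
ICs: h(0) = 12, h′(0) = 0.

f: a_k = 3, 6, -6, 12, -30, 84, -252, 792, -2574, 8580, …
g: a_k = 3, 6, 6, 4, 2, 4/5, 4/15, 8/105, 2/105, 4/945, …
Weyl lclm of L_f,L_g ⇒ L₀ (ord ≤ 2).
h=h₀': d/dx-closure on L₀ ⇒ L.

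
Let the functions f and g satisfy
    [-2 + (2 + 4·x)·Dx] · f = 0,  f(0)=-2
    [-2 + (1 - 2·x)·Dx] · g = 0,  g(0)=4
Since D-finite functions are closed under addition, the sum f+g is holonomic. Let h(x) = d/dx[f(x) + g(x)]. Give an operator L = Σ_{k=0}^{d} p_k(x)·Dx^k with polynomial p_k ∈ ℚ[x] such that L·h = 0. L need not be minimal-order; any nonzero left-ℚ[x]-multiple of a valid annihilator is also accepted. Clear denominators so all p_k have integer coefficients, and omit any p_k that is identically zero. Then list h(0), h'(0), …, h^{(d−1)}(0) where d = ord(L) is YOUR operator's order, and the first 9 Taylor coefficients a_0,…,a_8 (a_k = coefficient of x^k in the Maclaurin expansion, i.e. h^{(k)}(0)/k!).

f: a_k = -2, -2, 1, -1, 5/4, -7/4, 21/8, -33/8, 429/64, …
g: a_k = 4, 8, 16, 32, 64, 128, 256, 512, 1024, …
f+g: L₀ = lclm(L_f,L_g), ord ≤ 1+1.
Differentiate: ansatz ord ≤ ord L₀ ⇒ L.
L = (-36 - 24·x) + (-21 - 108·x - 84·x^2)·Dx + (5 + 6·x - 20·x^2 - 24·x^3)·Dx^2  (order 2).
h: a_k = 6, 34, 93, 261, 2525/4, 6207/4, 28441/8, 65965/8, 1173213/64, …
ICs: h(0) = 6, h′(0) = 34.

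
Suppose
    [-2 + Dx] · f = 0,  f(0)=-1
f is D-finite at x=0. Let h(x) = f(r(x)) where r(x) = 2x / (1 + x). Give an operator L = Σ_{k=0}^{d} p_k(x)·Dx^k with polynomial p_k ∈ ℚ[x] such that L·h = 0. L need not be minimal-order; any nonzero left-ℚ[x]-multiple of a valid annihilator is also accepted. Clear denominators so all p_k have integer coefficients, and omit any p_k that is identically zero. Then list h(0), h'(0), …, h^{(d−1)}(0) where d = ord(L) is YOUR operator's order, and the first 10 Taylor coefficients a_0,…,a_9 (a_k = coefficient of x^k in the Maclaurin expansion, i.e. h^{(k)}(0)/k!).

L = -4 + (1 + 2·x + x^2)·Dx  (order 1).
h: a_k = -1, -4, -4, 4/3, 4/3, -28/15, 44/45, 68/315, -316/315, 3316/2835, …
ICs: h(0) = -1.

f: a_k = -1, -2, -2, -4/3, -2/3, -4/15, -4/45, -8/315, -2/315, -4/2835, …
Substitute x→r, Dx→(1/r')Dx; clear ⇒ L₀.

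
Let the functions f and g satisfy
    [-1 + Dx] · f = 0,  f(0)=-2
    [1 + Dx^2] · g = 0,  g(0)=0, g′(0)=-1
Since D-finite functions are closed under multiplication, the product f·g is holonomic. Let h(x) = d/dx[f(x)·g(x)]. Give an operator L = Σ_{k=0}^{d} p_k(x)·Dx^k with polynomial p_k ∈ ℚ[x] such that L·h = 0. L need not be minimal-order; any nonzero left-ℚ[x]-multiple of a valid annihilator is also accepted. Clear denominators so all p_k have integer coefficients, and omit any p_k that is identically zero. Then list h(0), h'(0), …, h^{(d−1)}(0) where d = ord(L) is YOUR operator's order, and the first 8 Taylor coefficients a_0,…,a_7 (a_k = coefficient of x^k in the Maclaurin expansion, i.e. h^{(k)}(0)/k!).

f: a_k = -2, -2, -1, -1/3, -1/12, -1/60, -1/360, -1/2520, …
g: a_k = 0, -1, 0, 1/6, 0, -1/120, 0, 1/5040, …
Sym-product of L_f,L_g gives L₀ (≤ ord 2).
h₀' ⇒ L via d/dx closure of L₀.
L = 2 - 2·Dx + Dx^2  (order 2).
h: a_k = 2, 4, 2, 0, -1/3, -2/15, -1/45, 0, …
ICs: h(0) = 2, h′(0) = 4.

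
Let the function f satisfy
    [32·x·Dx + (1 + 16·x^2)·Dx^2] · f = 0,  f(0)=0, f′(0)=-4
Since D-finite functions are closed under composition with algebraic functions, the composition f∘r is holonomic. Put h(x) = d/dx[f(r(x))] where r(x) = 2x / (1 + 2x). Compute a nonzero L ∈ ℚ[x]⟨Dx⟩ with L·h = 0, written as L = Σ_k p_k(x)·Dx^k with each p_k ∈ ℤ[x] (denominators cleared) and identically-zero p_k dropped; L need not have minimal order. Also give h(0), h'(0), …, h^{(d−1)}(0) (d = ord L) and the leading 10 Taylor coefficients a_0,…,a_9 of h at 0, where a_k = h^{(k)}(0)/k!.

f: a_k = 0, -4, 0, 64/3, 0, -1024/5, 0, 16384/7, 0, -262144/9, …
h₀=f(r): pull back L_f along r ⇒ L₀.
Derive L from L₀ (diff closure).
L = (4 + 136·x) + (1 + 4·x + 68·x^2)·Dx  (order 1).
h: a_k = -8, 32, 416, -3840, -12928, 312832, -372224, -19783680, 104445952, 927506432, …
ICs: h(0) = -8.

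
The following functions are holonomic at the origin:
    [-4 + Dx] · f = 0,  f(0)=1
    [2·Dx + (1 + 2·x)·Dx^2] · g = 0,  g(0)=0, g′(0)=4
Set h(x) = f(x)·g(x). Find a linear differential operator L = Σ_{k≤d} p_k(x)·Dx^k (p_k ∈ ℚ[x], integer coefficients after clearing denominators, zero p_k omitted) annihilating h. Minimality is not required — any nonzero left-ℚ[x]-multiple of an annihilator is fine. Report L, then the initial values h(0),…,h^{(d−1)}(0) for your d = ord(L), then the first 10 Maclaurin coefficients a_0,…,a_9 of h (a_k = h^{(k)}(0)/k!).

L = (8 + 32·x) + (-6 - 16·x)·Dx + (1 + 2·x)·Dx^2  (order 2).
h: a_k = 0, 4, 12, 64/3, 24, 352/15, 128/9, 4352/315, -64/45, 2816/189, …
ICs: h(0) = 0, h′(0) = 4.

f: a_k = 1, 4, 8, 32/3, 32/3, 128/15, 256/45, 1024/315, 512/315, 2048/2835, …
g: a_k = 0, 4, -4, 16/3, -8, 64/5, -64/3, 256/7, -64, 1024/9, …
L₀ := L_f ⊗_s L_g (sym. prod.), ord ≤ 2.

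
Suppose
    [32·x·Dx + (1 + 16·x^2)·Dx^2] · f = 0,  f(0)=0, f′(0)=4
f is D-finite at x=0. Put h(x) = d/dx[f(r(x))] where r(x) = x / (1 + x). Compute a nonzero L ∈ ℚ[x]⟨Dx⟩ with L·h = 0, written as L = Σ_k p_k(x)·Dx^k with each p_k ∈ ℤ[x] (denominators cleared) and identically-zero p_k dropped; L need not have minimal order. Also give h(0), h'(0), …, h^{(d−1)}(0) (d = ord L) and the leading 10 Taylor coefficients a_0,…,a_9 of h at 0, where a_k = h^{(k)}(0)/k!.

L = (2 + 34·x) + (1 + 2·x + 17·x^2)·Dx  (order 1).
h: a_k = 4, -8, -52, 240, 404, -4888, 2908, 77280, -203996, -905768, …
ICs: h(0) = 4.

f: a_k = 0, 4, 0, -64/3, 0, 1024/5, 0, -16384/7, 0, 262144/9, …
Substitute x→r, Dx→(1/r')Dx; clear ⇒ L₀.
h=h₀': d/dx-closure on L₀ ⇒ L.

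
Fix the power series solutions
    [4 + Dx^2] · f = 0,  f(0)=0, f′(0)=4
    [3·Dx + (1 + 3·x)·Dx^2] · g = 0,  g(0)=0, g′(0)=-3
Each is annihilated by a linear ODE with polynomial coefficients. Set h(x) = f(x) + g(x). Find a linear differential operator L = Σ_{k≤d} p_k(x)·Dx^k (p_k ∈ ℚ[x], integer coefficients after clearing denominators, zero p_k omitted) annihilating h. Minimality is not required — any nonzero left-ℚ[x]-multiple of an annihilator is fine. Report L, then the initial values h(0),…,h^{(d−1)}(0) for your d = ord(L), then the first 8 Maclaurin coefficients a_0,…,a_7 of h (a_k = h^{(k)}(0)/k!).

L = (348 + 144·x + 216·x^2)·Dx + (44 + 180·x + 216·x^2 + 216·x^3)·Dx^2 + (87 + 36·x + 54·x^2)·Dx^3 + (11 + 45·x + 54·x^2 + 54·x^3)·Dx^4  (order 4).
h: a_k = 0, 1, 9/2, -35/3, 81/4, -721/15, 243/2, -98431/315, …
ICs: h(0) = 0, h′(0) = 1, h′′(0) = 9, h′′′(0) = -70.

f: a_k = 0, 4, 0, -8/3, 0, 8/15, 0, -16/315, …
g: a_k = 0, -3, 9/2, -9, 81/4, -243/5, 243/2, -2187/7, …
L₀ := lclm(L_f,L_g); ord L₀ ≤ 2+2.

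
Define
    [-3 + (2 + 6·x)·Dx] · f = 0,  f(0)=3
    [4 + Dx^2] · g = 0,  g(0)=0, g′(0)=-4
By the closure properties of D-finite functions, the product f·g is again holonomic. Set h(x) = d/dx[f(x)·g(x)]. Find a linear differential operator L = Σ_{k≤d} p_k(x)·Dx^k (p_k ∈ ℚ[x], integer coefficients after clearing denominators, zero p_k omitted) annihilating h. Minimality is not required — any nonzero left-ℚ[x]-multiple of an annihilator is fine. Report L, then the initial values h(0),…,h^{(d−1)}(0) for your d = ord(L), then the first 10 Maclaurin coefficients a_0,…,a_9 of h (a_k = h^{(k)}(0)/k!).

f: a_k = 3, 9/2, -27/8, 81/16, -1215/128, 5103/256, -45927/1024, 216513/2048, -8444007/32768, 42220035/65536, …
g: a_k = 0, -4, 0, 8/3, 0, -8/15, 0, 16/315, 0, -8/2835, …
Product ⇒ symmetric product L₀, ord ≤ 2.
Derive L from L₀ (diff closure).
L = (1453 + 11712·x + 26784·x^2 + 27648·x^3 + 20736·x^4) + (132 - 756·x - 5184·x^2 - 5184·x^3)·Dx + (172 + 1416·x + 4428·x^2 + 6912·x^3 + 5184·x^4)·Dx^2  (order 2).
h: a_k = -12, -36, 129/2, -33, 4379/32, -65889/160, 838883/768, -6669683/2240, 1418299339/172032, -1699707079/73728, …
ICs: h(0) = -12, h′(0) = -36.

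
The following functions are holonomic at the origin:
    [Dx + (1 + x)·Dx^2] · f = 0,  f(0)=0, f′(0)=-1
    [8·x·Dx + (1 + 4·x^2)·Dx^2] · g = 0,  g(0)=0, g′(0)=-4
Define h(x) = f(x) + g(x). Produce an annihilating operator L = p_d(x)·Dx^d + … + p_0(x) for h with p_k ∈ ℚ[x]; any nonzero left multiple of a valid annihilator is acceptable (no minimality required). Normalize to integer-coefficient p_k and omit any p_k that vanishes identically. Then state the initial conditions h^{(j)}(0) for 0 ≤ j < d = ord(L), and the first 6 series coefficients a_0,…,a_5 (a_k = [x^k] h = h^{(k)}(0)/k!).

f: a_k = 0, -1, 1/2, -1/3, 1/4, -1/5, …
g: a_k = 0, -4, 0, 16/3, 0, -64/5, …
L₀ := lclm(L_f,L_g); ord L₀ ≤ 2+2.
L = (-8 - 24·x + 96·x^2 + 32·x^3)·Dx + (-10 - 16·x + 72·x^2 + 192·x^3 + 64·x^4)·Dx^2 + (-1 + 7·x + 8·x^2 + 32·x^3 + 48·x^4 + 16·x^5)·Dx^3  (order 3).
h: a_k = 0, -5, 1/2, 5, 1/4, -13, …
ICs: h(0) = 0, h′(0) = -5, h′′(0) = 1.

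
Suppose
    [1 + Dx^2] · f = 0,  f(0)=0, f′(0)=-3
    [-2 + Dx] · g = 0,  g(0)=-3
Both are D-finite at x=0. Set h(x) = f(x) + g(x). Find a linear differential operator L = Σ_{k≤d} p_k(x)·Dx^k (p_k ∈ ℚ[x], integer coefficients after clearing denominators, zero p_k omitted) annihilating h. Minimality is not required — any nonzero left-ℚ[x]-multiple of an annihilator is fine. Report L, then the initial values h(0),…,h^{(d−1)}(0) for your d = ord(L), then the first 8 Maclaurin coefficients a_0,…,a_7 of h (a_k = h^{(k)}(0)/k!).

f: a_k = 0, -3, 0, 1/2, 0, -1/40, 0, 1/1680, …
g: a_k = -3, -6, -6, -4, -2, -4/5, -4/15, -8/105, …
L₀ := lclm(L_f,L_g); ord L₀ ≤ 2+1.
L = -2 + Dx - 2·Dx^2 + Dx^3  (order 3).
h: a_k = -3, -9, -6, -7/2, -2, -33/40, -4/15, -127/1680, …
ICs: h(0) = -3, h′(0) = -9, h′′(0) = -12.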